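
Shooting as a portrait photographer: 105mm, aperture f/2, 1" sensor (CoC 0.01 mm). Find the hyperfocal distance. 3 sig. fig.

551 m

Hyperfocal distance H = f²/(N·c) + f = 105²/(2 × 0.01) + 105 = 11025/0.02 + 105 ≈ 551355.0 mm ≈ 551 m.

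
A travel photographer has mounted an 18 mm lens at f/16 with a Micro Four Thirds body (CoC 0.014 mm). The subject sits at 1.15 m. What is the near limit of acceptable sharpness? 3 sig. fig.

Hyperfocal distance H = f²/(N·c) + f = 18²/(16 × 0.014) + 18 = 324/0.224 + 18 ≈ 1464.4 mm ≈ 1.464 m.
Near limit Dn = s·(H − f)/(H + s − 2f) = 1150 × (1464.4 − 18) / (1464.4 + 1150 − 2 × 18) = 1150 × 1446.4 / 2578.4 ≈ 645.12 mm ≈ 0.645 m.

0.645 m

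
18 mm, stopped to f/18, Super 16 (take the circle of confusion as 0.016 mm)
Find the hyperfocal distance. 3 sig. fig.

1.14 m

Hyperfocal distance H = f²/(N·c) + f = 18²/(18 × 0.016) + 18 = 324/0.288 + 18 ≈ 1143.0 mm ≈ 1.14 m.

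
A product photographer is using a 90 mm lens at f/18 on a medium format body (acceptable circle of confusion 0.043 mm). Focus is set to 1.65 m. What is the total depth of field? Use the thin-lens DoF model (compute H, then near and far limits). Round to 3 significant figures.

0.503 m

Hyperfocal distance H = f²/(N·c) + f = 90²/(18 × 0.043) + 90 = 8100/0.774 + 90 ≈ 10555.1 mm ≈ 10.56 m.
Near limit Dn = s·(H − f)/(H + s − 2f) = 1650 × (10555.1 − 90) / (10555.1 + 1650 − 2 × 90) = 1650 × 10465.1 / 12025.1 ≈ 1435.95 mm.
Far limit Df = s·(H − f)/(H − s) = 1650 × (10555.1 − 90) / (10555.1 − 1650) = 1650 × 10465.1 / 8905.1 ≈ 1939.05 mm.
Depth of field = Df − Dn = 1939.05 − 1435.95 ≈ 503.10 mm ≈ 0.503 m.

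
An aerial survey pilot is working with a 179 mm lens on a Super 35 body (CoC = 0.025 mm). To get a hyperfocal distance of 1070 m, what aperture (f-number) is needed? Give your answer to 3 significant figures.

Rearrange H = f²/(N·c) + f for N: N = f² / ((H − f)·c).
N = 179² / ((1070000 − 179) × 0.025) = 32041 / 26746 ≈ 1.20.

f/1.20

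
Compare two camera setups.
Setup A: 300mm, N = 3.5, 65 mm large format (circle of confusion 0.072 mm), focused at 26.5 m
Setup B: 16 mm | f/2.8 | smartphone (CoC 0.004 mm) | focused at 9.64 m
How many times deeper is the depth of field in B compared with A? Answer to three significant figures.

Setup A: H = 300²/(3.5×0.072) + 300 ≈ 357442.9 mm; DoF = Df − Dn = 28597.9 − 24688.8 ≈ 3909.1 mm.
Setup B: H = 16²/(2.8×0.004) + 16 ≈ 22873.1 mm; DoF = Df − Dn = 16650.8 − 6783.7 ≈ 9867.1 mm.
Ratio = 9867.1 / 3909.1 ≈ 2.52.

2.52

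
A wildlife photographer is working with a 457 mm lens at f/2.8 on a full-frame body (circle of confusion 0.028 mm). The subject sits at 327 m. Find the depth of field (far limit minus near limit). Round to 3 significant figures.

81.4 m

Hyperfocal distance H = f²/(N·c) + f = 457²/(2.8 × 0.028) + 457 = 208849/0.0784 + 457 ≈ 2664347.3 mm ≈ 2664 m.
Near limit Dn = s·(H − f)/(H + s − 2f) = 327000 × (2664347.3 − 457) / (2664347.3 + 327000 − 2 × 457) = 327000 × 2663890.3 / 2990433.3 ≈ 291293 mm.
Far limit Df = s·(H − f)/(H − s) = 327000 × (2664347.3 − 457) / (2664347.3 − 327000) = 327000 × 2663890.3 / 2337347.3 ≈ 372684 mm.
Depth of field = Df − Dn = 372684 − 291293 ≈ 81391 mm ≈ 81.4 m.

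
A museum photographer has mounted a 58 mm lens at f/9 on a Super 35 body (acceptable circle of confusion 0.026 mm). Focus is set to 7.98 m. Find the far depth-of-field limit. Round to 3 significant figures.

Hyperfocal distance H = f²/(N·c) + f = 58²/(9 × 0.026) + 58 = 3364/0.234 + 58 ≈ 14434.1 mm ≈ 14.43 m.
Far limit Df = s·(H − f)/(H − s) = 7980 × (14434.1 − 58) / (14434.1 − 7980) = 7980 × 14376.1 / 6454.1 ≈ 17775 mm ≈ 17.8 m.

17.8 m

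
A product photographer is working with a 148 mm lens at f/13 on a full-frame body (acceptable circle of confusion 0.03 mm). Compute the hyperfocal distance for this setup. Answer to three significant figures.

56.3 m

Hyperfocal distance H = f²/(N·c) + f = 148²/(13 × 0.03) + 148 = 21904/0.39 + 148 ≈ 56312.1 mm ≈ 56.3 m.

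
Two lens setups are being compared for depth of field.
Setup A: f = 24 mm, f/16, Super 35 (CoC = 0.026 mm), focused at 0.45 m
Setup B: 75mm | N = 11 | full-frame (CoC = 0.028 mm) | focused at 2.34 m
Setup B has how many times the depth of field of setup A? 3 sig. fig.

Setup A: H = 24²/(16×0.026) + 24 ≈ 1408.6 mm; DoF = Df − Dn = 649.98 − 344.12 ≈ 305.86 mm.
Setup B: H = 75²/(11×0.028) + 75 ≈ 18338.0 mm; DoF = Df − Dn = 2671.30 − 2081.81 ≈ 589.49 mm.
Ratio = 589.49 / 305.86 ≈ 1.93.

1.93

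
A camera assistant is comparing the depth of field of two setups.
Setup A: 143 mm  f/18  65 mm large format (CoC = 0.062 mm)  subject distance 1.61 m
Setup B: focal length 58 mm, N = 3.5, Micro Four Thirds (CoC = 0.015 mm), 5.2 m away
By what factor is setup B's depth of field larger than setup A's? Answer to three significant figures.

3.24

Setup A: H = 143²/(18×0.062) + 143 ≈ 18466.5 mm; DoF = Df − Dn = 1750.12 − 1490.66 ≈ 259.46 mm.
Setup B: H = 58²/(3.5×0.015) + 58 ≈ 64134.2 mm; DoF = Df − Dn = 5653.70 − 4813.71 ≈ 839.99 mm.
Ratio = 839.99 / 259.46 ≈ 3.24.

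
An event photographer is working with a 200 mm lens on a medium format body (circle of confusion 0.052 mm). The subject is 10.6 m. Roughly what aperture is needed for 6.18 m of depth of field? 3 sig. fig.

Write h = H − f = f²/(N·c). The thin-lens limits are Dn = s·h/(h + (s−f)) and Df = s·h/(h − (s−f)), so DoF = Df − Dn = 2·s·(s−f)·h / (h² − (s−f)²).
That is a quadratic in h: DoF·h² − 2·s·(s−f)·h − DoF·(s−f)² = 0 ⇒ h = (s−f)·(s + √(s² + DoF²)) / DoF = 10400 × (10600 + √(10600² + 6180²)) / 6180 = 10400 × (10600 + 12270.0) / 6180 ≈ 38487 mm.
Then N = f²/(c·h) = 200² / (0.052 × 38487) = 40000 / 2001.3 ≈ 20.

f/20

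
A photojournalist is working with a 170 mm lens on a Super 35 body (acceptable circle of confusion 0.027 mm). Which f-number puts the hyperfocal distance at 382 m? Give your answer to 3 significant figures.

Rearrange H = f²/(N·c) + f for N: N = f² / ((H − f)·c).
N = 170² / ((382000 − 170) × 0.027) = 28900 / 10309 ≈ 2.80.

f/2.80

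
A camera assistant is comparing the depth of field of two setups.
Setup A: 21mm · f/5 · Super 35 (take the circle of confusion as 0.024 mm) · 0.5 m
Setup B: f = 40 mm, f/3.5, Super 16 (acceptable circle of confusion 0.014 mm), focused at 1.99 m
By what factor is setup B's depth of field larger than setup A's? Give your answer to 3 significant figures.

Setup A: H = 21²/(5×0.024) + 21 ≈ 3696.0 mm; DoF = Df − Dn = 574.94 − 442.34 ≈ 132.60 mm.
Setup B: H = 40²/(3.5×0.014) + 40 ≈ 32693.1 mm; DoF = Df − Dn = 2116.39 − 1877.86 ≈ 238.53 mm.
Ratio = 238.53 / 132.60 ≈ 1.80.

1.80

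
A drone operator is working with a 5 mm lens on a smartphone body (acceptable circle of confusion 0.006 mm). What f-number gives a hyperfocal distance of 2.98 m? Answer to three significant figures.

Rearrange H = f²/(N·c) + f for N: N = f² / ((H − f)·c).
N = 5² / ((2980 − 5) × 0.006) = 25 / 17.85 ≈ 1.40.

f/1.40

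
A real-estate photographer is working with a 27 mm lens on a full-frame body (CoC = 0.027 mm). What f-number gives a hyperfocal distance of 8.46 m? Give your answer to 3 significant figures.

Rearrange H = f²/(N·c) + f for N: N = f² / ((H − f)·c).
N = 27² / ((8460 − 27) × 0.027) = 729 / 227.7 ≈ 3.20.

f/3.20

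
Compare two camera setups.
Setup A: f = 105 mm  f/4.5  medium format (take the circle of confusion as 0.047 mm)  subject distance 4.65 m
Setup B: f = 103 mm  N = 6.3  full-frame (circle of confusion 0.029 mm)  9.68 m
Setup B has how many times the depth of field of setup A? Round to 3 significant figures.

4.02

Setup A: H = 105²/(4.5×0.047) + 105 ≈ 52232.7 mm; DoF = Df − Dn = 5094.16 − 4277.08 ≈ 817.08 mm.
Setup B: H = 103²/(6.3×0.029) + 103 ≈ 58170.9 mm; DoF = Df − Dn = 11591.8 − 8309.5 ≈ 3282.3 mm.
Ratio = 3282.3 / 817.08 ≈ 4.02.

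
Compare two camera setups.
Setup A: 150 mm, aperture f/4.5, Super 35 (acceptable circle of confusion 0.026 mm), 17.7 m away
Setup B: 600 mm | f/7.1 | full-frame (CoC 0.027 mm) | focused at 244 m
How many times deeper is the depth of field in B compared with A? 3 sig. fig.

19.7

Setup A: H = 150²/(4.5×0.026) + 150 ≈ 192457.7 mm; DoF = Df − Dn = 19477.5 − 16219.8 ≈ 3257.7 mm.
Setup B: H = 600²/(7.1×0.027) + 600 ≈ 1878534.3 mm; DoF = Df − Dn = 280334 − 216004 ≈ 64330 mm.
Ratio = 64330 / 3257.7 ≈ 19.7.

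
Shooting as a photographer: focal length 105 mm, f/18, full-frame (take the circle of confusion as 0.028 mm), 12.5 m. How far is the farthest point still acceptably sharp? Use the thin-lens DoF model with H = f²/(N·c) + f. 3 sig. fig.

28.8 m

Hyperfocal distance H = f²/(N·c) + f = 105²/(18 × 0.028) + 105 = 11025/0.504 + 105 ≈ 21980.0 mm ≈ 21.98 m.
Far limit Df = s·(H − f)/(H − s) = 12500 × (21980.0 − 105) / (21980.0 − 12500) = 12500 × 21875.0 / 9480.0 ≈ 28844 mm ≈ 28.8 m.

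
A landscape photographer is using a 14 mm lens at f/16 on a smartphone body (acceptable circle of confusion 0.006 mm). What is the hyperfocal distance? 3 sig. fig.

Hyperfocal distance H = f²/(N·c) + f = 14²/(16 × 0.006) + 14 = 196/0.096 + 14 ≈ 2055.7 mm ≈ 2.06 m.

2.06 m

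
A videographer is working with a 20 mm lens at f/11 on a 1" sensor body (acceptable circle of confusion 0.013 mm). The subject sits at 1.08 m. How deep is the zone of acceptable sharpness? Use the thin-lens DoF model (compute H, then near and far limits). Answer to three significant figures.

0.956 m

Hyperfocal distance H = f²/(N·c) + f = 20²/(11 × 0.013) + 20 = 400/0.143 + 20 ≈ 2817.2 mm ≈ 2.817 m.
Near limit Dn = s·(H − f)/(H + s − 2f) = 1080 × (2817.2 − 20) / (2817.2 + 1080 − 2 × 20) = 1080 × 2797.2 / 3857.2 ≈ 783.20 mm.
Far limit Df = s·(H − f)/(H − s) = 1080 × (2817.2 − 20) / (2817.2 − 1080) = 1080 × 2797.2 / 1737.2 ≈ 1738.99 mm.
Depth of field = Df − Dn = 1738.99 − 783.20 ≈ 955.79 mm ≈ 0.956 m.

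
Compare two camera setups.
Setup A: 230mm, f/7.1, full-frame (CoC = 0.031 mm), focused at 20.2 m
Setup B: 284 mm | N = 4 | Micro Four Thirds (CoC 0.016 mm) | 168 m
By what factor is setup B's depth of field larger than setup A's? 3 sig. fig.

Setup A: H = 230²/(7.1×0.031) + 230 ≈ 240575.3 mm; DoF = Df − Dn = 22030.5 − 18650.4 ≈ 3380.1 mm.
Setup B: H = 284²/(4×0.016) + 284 ≈ 1260534.0 mm; DoF = Df − Dn = 193790 − 148268 ≈ 45522 mm.
Ratio = 45522 / 3380.1 ≈ 13.5.

13.5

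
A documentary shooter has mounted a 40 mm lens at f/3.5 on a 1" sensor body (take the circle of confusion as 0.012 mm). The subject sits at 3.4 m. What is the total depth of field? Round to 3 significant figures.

Hyperfocal distance H = f²/(N·c) + f = 40²/(3.5 × 0.012) + 40 = 1600/0.042 + 40 ≈ 38135.2 mm ≈ 38.14 m.
Near limit Dn = s·(H − f)/(H + s − 2f) = 3400 × (38135.2 − 40) / (38135.2 + 3400 − 2 × 40) = 3400 × 38095.2 / 41455.2 ≈ 3124.43 mm.
Far limit Df = s·(H − f)/(H − s) = 3400 × (38135.2 − 40) / (38135.2 − 3400) = 3400 × 38095.2 / 34735.2 ≈ 3728.89 mm.
Depth of field = Df − Dn = 3728.89 − 3124.43 ≈ 604.46 mm ≈ 0.604 m.

0.604 m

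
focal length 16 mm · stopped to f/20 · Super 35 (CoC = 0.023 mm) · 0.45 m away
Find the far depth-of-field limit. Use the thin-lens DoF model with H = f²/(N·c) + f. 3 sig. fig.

Hyperfocal distance H = f²/(N·c) + f = 16²/(20 × 0.023) + 16 = 256/0.46 + 16 ≈ 572.5 mm ≈ 0.573 m.
Far limit Df = s·(H − f)/(H − s) = 450 × (572.5 − 16) / (572.5 − 450) = 450 × 556.5 / 122.5 ≈ 2044.0 mm ≈ 2.04 m.

2.04 m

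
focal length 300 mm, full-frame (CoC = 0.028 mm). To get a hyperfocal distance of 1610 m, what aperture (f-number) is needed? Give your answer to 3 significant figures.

Rearrange H = f²/(N·c) + f for N: N = f² / ((H − f)·c).
N = 300² / ((1610000 − 300) × 0.028) = 90000 / 45072 ≈ 2.00.

f/2.00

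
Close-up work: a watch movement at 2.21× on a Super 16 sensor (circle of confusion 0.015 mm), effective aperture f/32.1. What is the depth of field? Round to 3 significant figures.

0.197 mm

At magnification m, DoF ≈ 2·N_eff·c/m² = 2 × 32.1 × 0.015 / 2.21² = 0.963 / 4.884 ≈ 0.197 mm.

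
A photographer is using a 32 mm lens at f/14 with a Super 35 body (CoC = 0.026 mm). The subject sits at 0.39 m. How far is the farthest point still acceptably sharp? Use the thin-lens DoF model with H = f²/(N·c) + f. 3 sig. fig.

Hyperfocal distance H = f²/(N·c) + f = 32²/(14 × 0.026) + 32 = 1024/0.364 + 32 ≈ 2845.2 mm ≈ 2.845 m.
Far limit Df = s·(H − f)/(H − s) = 390 × (2845.2 − 32) / (2845.2 − 390) = 390 × 2813.2 / 2455.2 ≈ 446.87 mm.

447 mm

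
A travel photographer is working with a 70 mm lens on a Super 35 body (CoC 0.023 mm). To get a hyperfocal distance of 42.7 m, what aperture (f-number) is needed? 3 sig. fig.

f/5

Rearrange H = f²/(N·c) + f for N: N = f² / ((H − f)·c).
N = 70² / ((42700 − 70) × 0.023) = 4900 / 980.5 ≈ 5.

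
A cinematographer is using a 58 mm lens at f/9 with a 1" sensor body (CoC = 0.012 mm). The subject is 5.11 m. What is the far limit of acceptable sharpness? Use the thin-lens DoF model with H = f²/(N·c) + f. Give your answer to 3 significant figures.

Hyperfocal distance H = f²/(N·c) + f = 58²/(9 × 0.012) + 58 = 3364/0.108 + 58 ≈ 31206.1 mm ≈ 31.21 m.
Far limit Df = s·(H − f)/(H − s) = 5110 × (31206.1 − 58) / (31206.1 − 5110) = 5110 × 31148.1 / 26096.1 ≈ 6099.3 mm ≈ 6.10 m.

6.10 m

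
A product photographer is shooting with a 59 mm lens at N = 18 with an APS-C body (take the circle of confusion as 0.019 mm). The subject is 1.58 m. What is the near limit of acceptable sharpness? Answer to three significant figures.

Hyperfocal distance H = f²/(N·c) + f = 59²/(18 × 0.019) + 59 = 3481/0.342 + 59 ≈ 10237.4 mm ≈ 10.24 m.
Near limit Dn = s·(H − f)/(H + s − 2f) = 1580 × (10237.4 − 59) / (10237.4 + 1580 − 2 × 59) = 1580 × 10178.4 / 11699.4 ≈ 1374.6 mm ≈ 1.37 m.

1.37 m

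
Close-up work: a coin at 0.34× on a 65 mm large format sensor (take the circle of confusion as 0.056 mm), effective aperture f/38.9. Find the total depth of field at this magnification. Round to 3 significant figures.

At magnification m, DoF ≈ 2·N_eff·c/m² = 2 × 38.9 × 0.056 / 0.34² = 4.357 / 0.1156 ≈ 37.7 mm.

37.7 mm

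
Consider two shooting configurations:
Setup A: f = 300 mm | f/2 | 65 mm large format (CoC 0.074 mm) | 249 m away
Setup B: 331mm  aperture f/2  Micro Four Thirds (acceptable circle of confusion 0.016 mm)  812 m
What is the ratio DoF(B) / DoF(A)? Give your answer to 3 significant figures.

Setup A: H = 300²/(2×0.074) + 300 ≈ 608408.1 mm; DoF = Df − Dn = 421301 − 176724 ≈ 244577 mm.
Setup B: H = 331²/(2×0.016) + 331 ≈ 3424112.2 mm; DoF = Df − Dn = 1064315 − 656391 ≈ 407924 mm.
Ratio = 407924 / 244577 ≈ 1.67.

1.67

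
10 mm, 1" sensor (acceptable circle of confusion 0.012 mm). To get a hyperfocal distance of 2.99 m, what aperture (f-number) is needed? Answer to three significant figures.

f/2.80

Rearrange H = f²/(N·c) + f for N: N = f² / ((H − f)·c).
N = 10² / ((2990 − 10) × 0.012) = 100 / 35.76 ≈ 2.80.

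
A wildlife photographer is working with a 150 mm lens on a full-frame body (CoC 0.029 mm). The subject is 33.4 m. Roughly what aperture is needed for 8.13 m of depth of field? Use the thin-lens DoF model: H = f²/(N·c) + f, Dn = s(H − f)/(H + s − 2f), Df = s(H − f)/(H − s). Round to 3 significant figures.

f/2.80

Write h = H − f = f²/(N·c). The thin-lens limits are Dn = s·h/(h + (s−f)) and Df = s·h/(h − (s−f)), so DoF = Df − Dn = 2·s·(s−f)·h / (h² − (s−f)²).
That is a quadratic in h: DoF·h² − 2·s·(s−f)·h − DoF·(s−f)² = 0 ⇒ h = (s−f)·(s + √(s² + DoF²)) / DoF = 33250 × (33400 + √(33400² + 8130²)) / 8130 = 33250 × (33400 + 34375.2) / 8130 ≈ 277187 mm.
Then N = f²/(c·h) = 150² / (0.029 × 277187) = 22500 / 8038.4 ≈ 2.80.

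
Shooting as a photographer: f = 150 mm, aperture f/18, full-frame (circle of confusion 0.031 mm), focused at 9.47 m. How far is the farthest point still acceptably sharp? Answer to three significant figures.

12.3 m

Hyperfocal distance H = f²/(N·c) + f = 150²/(18 × 0.031) + 150 = 22500/0.558 + 150 ≈ 40472.6 mm ≈ 40.47 m.
Far limit Df = s·(H − f)/(H − s) = 9470 × (40472.6 − 150) / (40472.6 − 9470) = 9470 × 40322.6 / 31002.6 ≈ 12317 mm ≈ 12.3 m.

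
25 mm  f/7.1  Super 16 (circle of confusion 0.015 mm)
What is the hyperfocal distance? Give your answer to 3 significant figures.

5.89 m

Hyperfocal distance H = f²/(N·c) + f = 25²/(7.1 × 0.015) + 25 = 625/0.1065 + 25 ≈ 5893.5 mm ≈ 5.89 m.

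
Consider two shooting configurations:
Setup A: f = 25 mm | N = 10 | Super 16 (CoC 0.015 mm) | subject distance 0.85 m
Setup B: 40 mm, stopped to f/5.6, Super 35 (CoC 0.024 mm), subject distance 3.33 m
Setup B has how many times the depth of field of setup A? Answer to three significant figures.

Setup A: H = 25²/(10×0.015) + 25 ≈ 4191.7 mm; DoF = Df − Dn = 1059.85 − 709.52 ≈ 350.33 mm.
Setup B: H = 40²/(5.6×0.024) + 40 ≈ 11944.8 mm; DoF = Df − Dn = 4601.7 − 2609.0 ≈ 1992.7 mm.
Ratio = 1992.7 / 350.33 ≈ 5.69.

5.69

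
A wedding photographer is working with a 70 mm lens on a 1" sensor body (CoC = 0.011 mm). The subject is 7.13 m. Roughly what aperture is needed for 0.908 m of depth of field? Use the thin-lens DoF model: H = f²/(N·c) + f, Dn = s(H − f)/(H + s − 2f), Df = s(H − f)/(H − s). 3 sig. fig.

Write h = H − f = f²/(N·c). The thin-lens limits are Dn = s·h/(h + (s−f)) and Df = s·h/(h − (s−f)), so DoF = Df − Dn = 2·s·(s−f)·h / (h² − (s−f)²).
That is a quadratic in h: DoF·h² − 2·s·(s−f)·h − DoF·(s−f)² = 0 ⇒ h = (s−f)·(s + √(s² + DoF²)) / DoF = 7060 × (7130 + √(7130² + 908²)) / 908 = 7060 × (7130 + 7187.58) / 908 ≈ 111324 mm.
Then N = f²/(c·h) = 70² / (0.011 × 111324) = 4900 / 1224.6 ≈ 4.

f/4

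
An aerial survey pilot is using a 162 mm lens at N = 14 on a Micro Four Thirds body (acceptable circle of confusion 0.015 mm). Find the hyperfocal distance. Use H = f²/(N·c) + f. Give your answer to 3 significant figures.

125 m

Hyperfocal distance H = f²/(N·c) + f = 162²/(14 × 0.015) + 162 = 26244/0.21 + 162 ≈ 125133.4 mm ≈ 125 m.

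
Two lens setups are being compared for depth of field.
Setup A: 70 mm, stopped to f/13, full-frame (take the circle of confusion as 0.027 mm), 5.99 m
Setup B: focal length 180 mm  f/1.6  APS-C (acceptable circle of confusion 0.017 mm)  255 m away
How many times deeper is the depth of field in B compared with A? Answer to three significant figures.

18.5

Setup A: H = 70²/(13×0.027) + 70 ≈ 14030.1 mm; DoF = Df − Dn = 10400.5 − 4206.3 ≈ 6194.2 mm.
Setup B: H = 180²/(1.6×0.017) + 180 ≈ 1191356.5 mm; DoF = Df − Dn = 324396 − 210063 ≈ 114333 mm.
Ratio = 114333 / 6194.2 ≈ 18.5.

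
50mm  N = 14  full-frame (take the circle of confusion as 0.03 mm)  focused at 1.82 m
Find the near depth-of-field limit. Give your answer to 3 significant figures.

1.40 m

Hyperfocal distance H = f²/(N·c) + f = 50²/(14 × 0.03) + 50 = 2500/0.42 + 50 ≈ 6002.4 mm ≈ 6.002 m.
Near limit Dn = s·(H − f)/(H + s − 2f) = 1820 × (6002.4 − 50) / (6002.4 + 1820 − 2 × 50) = 1820 × 5952.4 / 7722.4 ≈ 1402.8 mm ≈ 1.40 m.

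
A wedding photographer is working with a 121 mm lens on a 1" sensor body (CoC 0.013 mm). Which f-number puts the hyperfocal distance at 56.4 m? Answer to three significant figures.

Rearrange H = f²/(N·c) + f for N: N = f² / ((H − f)·c).
N = 121² / ((56400 − 121) × 0.013) = 14641 / 731.6 ≈ 20.

f/20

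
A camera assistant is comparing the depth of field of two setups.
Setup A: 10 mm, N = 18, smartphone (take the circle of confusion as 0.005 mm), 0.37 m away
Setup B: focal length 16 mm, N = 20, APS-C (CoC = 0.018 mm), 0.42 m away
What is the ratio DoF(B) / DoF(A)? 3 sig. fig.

2.63

Setup A: H = 10²/(18×0.005) + 10 ≈ 1121.1 mm; DoF = Df − Dn = 547.34 − 279.46 ≈ 267.88 mm.
Setup B: H = 16²/(20×0.018) + 16 ≈ 727.1 mm; DoF = Df − Dn = 972.50 − 267.84 ≈ 704.66 mm.
Ratio = 704.66 / 267.88 ≈ 2.63.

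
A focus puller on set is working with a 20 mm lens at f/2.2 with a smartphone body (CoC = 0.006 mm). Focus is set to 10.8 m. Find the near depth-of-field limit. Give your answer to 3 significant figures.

7.97 m

Hyperfocal distance H = f²/(N·c) + f = 20²/(2.2 × 0.006) + 20 = 400/0.0132 + 20 ≈ 30323.0 mm ≈ 30.32 m.
Near limit Dn = s·(H − f)/(H + s − 2f) = 10800 × (30323.0 − 20) / (30323.0 + 10800 − 2 × 20) = 10800 × 30303.0 / 41083.0 ≈ 7966.1 mm ≈ 7.97 m.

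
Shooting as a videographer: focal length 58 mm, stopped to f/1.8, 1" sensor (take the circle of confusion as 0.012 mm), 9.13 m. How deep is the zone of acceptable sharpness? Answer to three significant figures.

1.07 m

Hyperfocal distance H = f²/(N·c) + f = 58²/(1.8 × 0.012) + 58 = 3364/0.0216 + 58 ≈ 155798.7 mm ≈ 155.8 m.
Near limit Dn = s·(H − f)/(H + s − 2f) = 9130 × (155798.7 − 58) / (155798.7 + 9130 − 2 × 58) = 9130 × 155740.7 / 164812.7 ≈ 8627.4 mm.
Far limit Df = s·(H − f)/(H − s) = 9130 × (155798.7 − 58) / (155798.7 − 9130) = 9130 × 155740.7 / 146668.7 ≈ 9694.7 mm.
Depth of field = Df − Dn = 9694.7 − 8627.4 ≈ 1067.3 mm ≈ 1.07 m.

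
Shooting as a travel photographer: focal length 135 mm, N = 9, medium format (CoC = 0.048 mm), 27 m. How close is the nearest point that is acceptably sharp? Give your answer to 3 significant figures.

Hyperfocal distance H = f²/(N·c) + f = 135²/(9 × 0.048) + 135 = 18225/0.432 + 135 ≈ 42322.5 mm ≈ 42.32 m.
Near limit Dn = s·(H − f)/(H + s − 2f) = 27000 × (42322.5 − 135) / (42322.5 + 27000 − 2 × 135) = 27000 × 42187.5 / 69052.5 ≈ 16496 mm ≈ 16.5 m.

16.5 m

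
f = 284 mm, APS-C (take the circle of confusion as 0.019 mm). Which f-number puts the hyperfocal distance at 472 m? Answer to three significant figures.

Rearrange H = f²/(N·c) + f for N: N = f² / ((H − f)·c).
N = 284² / ((472000 − 284) × 0.019) = 80656 / 8963 ≈ 9.

f/9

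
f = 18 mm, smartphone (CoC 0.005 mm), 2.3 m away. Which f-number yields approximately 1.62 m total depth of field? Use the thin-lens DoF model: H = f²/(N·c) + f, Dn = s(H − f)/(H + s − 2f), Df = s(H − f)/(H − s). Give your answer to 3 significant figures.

Write h = H − f = f²/(N·c). The thin-lens limits are Dn = s·h/(h + (s−f)) and Df = s·h/(h − (s−f)), so DoF = Df − Dn = 2·s·(s−f)·h / (h² − (s−f)²).
That is a quadratic in h: DoF·h² − 2·s·(s−f)·h − DoF·(s−f)² = 0 ⇒ h = (s−f)·(s + √(s² + DoF²)) / DoF = 2282 × (2300 + √(2300² + 1620²)) / 1620 = 2282 × (2300 + 2813.25) / 1620 ≈ 7202.7 mm.
Then N = f²/(c·h) = 18² / (0.005 × 7202.7) = 324 / 36.014 ≈ 9.

f/9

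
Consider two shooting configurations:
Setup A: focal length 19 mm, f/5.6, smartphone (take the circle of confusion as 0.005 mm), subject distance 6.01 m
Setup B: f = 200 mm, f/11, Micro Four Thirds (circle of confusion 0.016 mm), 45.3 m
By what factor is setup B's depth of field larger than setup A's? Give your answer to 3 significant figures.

2.63

Setup A: H = 19²/(5.6×0.005) + 19 ≈ 12911.9 mm; DoF = Df − Dn = 11226.8 − 4103.3 ≈ 7123.5 mm.
Setup B: H = 200²/(11×0.016) + 200 ≈ 227472.7 mm; DoF = Df − Dn = 56515 − 37799 ≈ 18716 mm.
Ratio = 18716 / 7123.5 ≈ 2.63.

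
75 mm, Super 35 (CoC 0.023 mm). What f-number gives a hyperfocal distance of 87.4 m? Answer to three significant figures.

Rearrange H = f²/(N·c) + f for N: N = f² / ((H − f)·c).
N = 75² / ((87400 − 75) × 0.023) = 5625 / 2008 ≈ 2.80.

f/2.80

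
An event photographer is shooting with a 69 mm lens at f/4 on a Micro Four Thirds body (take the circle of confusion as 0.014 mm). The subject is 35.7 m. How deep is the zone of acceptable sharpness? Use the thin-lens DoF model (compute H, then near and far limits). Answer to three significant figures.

36.3 m

Hyperfocal distance H = f²/(N·c) + f = 69²/(4 × 0.014) + 69 = 4761/0.056 + 69 ≈ 85086.9 mm ≈ 85.09 m.
Near limit Dn = s·(H − f)/(H + s − 2f) = 35700 × (85086.9 − 69) / (85086.9 + 35700 − 2 × 69) = 35700 × 85017.9 / 120648.9 ≈ 25157 mm.
Far limit Df = s·(H − f)/(H − s) = 35700 × (85086.9 − 69) / (85086.9 − 35700) = 35700 × 85017.9 / 49386.9 ≈ 61456 mm.
Depth of field = Df − Dn = 61456 − 25157 ≈ 36299 mm ≈ 36.3 m.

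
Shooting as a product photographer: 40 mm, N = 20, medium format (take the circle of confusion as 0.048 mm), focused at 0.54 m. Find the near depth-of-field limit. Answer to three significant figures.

415 mm

Hyperfocal distance H = f²/(N·c) + f = 40²/(20 × 0.048) + 40 = 1600/0.96 + 40 ≈ 1706.7 mm ≈ 1.707 m.
Near limit Dn = s·(H − f)/(H + s − 2f) = 540 × (1706.7 − 40) / (1706.7 + 540 − 2 × 40) = 540 × 1666.7 / 2166.7 ≈ 415.38 mm.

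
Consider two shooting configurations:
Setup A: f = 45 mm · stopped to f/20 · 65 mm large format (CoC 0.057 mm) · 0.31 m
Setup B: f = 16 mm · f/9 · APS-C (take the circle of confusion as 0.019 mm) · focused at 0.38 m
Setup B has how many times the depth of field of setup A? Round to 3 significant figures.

2.08

Setup A: H = 45²/(20×0.057) + 45 ≈ 1821.3 mm; DoF = Df − Dn = 364.357 − 269.756 ≈ 94.601 mm.
Setup B: H = 16²/(9×0.019) + 16 ≈ 1513.1 mm; DoF = Df − Dn = 502.07 − 305.68 ≈ 196.39 mm.
Ratio = 196.39 / 94.601 ≈ 2.08.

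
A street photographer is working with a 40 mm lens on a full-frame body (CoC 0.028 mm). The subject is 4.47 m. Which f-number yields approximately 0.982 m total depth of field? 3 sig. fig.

f/1.40

Write h = H − f = f²/(N·c). The thin-lens limits are Dn = s·h/(h + (s−f)) and Df = s·h/(h − (s−f)), so DoF = Df − Dn = 2·s·(s−f)·h / (h² − (s−f)²).
That is a quadratic in h: DoF·h² − 2·s·(s−f)·h − DoF·(s−f)² = 0 ⇒ h = (s−f)·(s + √(s² + DoF²)) / DoF = 4430 × (4470 + √(4470² + 982²)) / 982 = 4430 × (4470 + 4576.60) / 982 ≈ 40811 mm.
Then N = f²/(c·h) = 40² / (0.028 × 40811) = 1600 / 1142.7 ≈ 1.40.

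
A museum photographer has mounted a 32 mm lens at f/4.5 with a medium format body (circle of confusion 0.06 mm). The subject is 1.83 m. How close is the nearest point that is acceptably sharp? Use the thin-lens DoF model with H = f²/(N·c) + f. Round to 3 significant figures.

1.24 m

Hyperfocal distance H = f²/(N·c) + f = 32²/(4.5 × 0.06) + 32 = 1024/0.27 + 32 ≈ 3824.6 mm ≈ 3.825 m.
Near limit Dn = s·(H − f)/(H + s − 2f) = 1830 × (3824.6 − 32) / (3824.6 + 1830 − 2 × 32) = 1830 × 3792.6 / 5590.6 ≈ 1241.5 mm ≈ 1.24 m.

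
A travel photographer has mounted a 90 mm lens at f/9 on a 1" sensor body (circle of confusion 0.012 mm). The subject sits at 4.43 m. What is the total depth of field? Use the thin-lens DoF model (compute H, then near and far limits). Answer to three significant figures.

0.514 m

Hyperfocal distance H = f²/(N·c) + f = 90²/(9 × 0.012) + 90 = 8100/0.108 + 90 ≈ 75090.0 mm ≈ 75.09 m.
Near limit Dn = s·(H − f)/(H + s − 2f) = 4430 × (75090.0 − 90) / (75090.0 + 4430 − 2 × 90) = 4430 × 75000.0 / 79340.0 ≈ 4187.67 mm.
Far limit Df = s·(H − f)/(H − s) = 4430 × (75090.0 − 90) / (75090.0 − 4430) = 4430 × 75000.0 / 70660.0 ≈ 4702.09 mm.
Depth of field = Df − Dn = 4702.09 − 4187.67 ≈ 514.42 mm ≈ 0.514 m.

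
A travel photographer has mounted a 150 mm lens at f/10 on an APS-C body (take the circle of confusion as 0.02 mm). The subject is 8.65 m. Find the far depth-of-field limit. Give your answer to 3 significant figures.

9.36 m

Hyperfocal distance H = f²/(N·c) + f = 150²/(10 × 0.02) + 150 = 22500/0.2 + 150 ≈ 112650.0 mm ≈ 112.7 m.
Far limit Df = s·(H − f)/(H − s) = 8650 × (112650.0 − 150) / (112650.0 − 8650) = 8650 × 112500.0 / 104000.0 ≈ 9357.0 mm ≈ 9.36 m.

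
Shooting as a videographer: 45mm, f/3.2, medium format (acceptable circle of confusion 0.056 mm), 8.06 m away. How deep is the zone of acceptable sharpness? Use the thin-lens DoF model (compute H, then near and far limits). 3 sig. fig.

23.0 m

Hyperfocal distance H = f²/(N·c) + f = 45²/(3.2 × 0.056) + 45 = 2025/0.1792 + 45 ≈ 11345.2 mm ≈ 11.35 m.
Near limit Dn = s·(H − f)/(H + s − 2f) = 8060 × (11345.2 − 45) / (11345.2 + 8060 − 2 × 45) = 8060 × 11300.2 / 19315.2 ≈ 4715 mm.
Far limit Df = s·(H − f)/(H − s) = 8060 × (11345.2 − 45) / (11345.2 − 8060) = 8060 × 11300.2 / 3285.2 ≈ 27724 mm.
Depth of field = Df − Dn = 27724 − 4715 ≈ 23009 mm ≈ 23.0 m.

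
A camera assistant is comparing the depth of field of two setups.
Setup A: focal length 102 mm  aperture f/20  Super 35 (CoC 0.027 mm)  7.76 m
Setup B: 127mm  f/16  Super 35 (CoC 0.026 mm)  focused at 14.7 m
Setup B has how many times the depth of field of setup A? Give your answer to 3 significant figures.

1.76

Setup A: H = 102²/(20×0.027) + 102 ≈ 19368.7 mm; DoF = Df − Dn = 12879.1 − 5552.9 ≈ 7326.2 mm.
Setup B: H = 127²/(16×0.026) + 127 ≈ 38898.6 mm; DoF = Df − Dn = 23553 − 10684 ≈ 12869 mm.
Ratio = 12869 / 7326.2 ≈ 1.76.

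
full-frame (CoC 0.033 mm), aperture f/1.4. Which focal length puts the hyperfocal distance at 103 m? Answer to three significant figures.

69.0 mm

From H = f²/(N·c) + f, with f ≪ H: f ≈ √(H·N·c) = √(103000 × 1.4 × 0.033) = √4758.6 ≈ 68.98 mm.
The +f correction barely moves this — solving exactly, f² + N·c·f − N·c·H = 0 ⇒ f = (−N·c + √((N·c)² + 4·N·c·H))/2 = (−0.0462 + √19034)/2 ≈ 68.960 mm, so f ≈ 69.0 mm.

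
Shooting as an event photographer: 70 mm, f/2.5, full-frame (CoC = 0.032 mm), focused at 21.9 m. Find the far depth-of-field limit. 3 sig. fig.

34.0 m

Hyperfocal distance H = f²/(N·c) + f = 70²/(2.5 × 0.032) + 70 = 4900/0.08 + 70 ≈ 61320.0 mm ≈ 61.32 m.
Far limit Df = s·(H − f)/(H − s) = 21900 × (61320.0 − 70) / (61320.0 − 21900) = 21900 × 61250.0 / 39420.0 ≈ 34028 mm ≈ 34.0 m.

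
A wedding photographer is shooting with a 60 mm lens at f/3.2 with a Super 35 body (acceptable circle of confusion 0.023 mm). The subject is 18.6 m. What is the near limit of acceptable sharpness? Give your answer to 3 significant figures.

Hyperfocal distance H = f²/(N·c) + f = 60²/(3.2 × 0.023) + 60 = 3600/0.0736 + 60 ≈ 48973.0 mm ≈ 48.97 m.
Near limit Dn = s·(H − f)/(H + s − 2f) = 18600 × (48973.0 − 60) / (48973.0 + 18600 − 2 × 60) = 18600 × 48913.0 / 67453.0 ≈ 13488 mm ≈ 13.5 m.

13.5 m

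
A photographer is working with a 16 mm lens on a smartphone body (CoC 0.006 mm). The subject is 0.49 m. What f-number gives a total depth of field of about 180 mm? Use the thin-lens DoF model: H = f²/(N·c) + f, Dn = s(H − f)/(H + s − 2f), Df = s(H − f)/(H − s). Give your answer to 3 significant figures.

Write h = H − f = f²/(N·c). The thin-lens limits are Dn = s·h/(h + (s−f)) and Df = s·h/(h − (s−f)), so DoF = Df − Dn = 2·s·(s−f)·h / (h² − (s−f)²).
That is a quadratic in h: DoF·h² − 2·s·(s−f)·h − DoF·(s−f)² = 0 ⇒ h = (s−f)·(s + √(s² + DoF²)) / DoF = 474 × (490 + √(490² + 180²)) / 180 = 474 × (490 + 522.015) / 180 ≈ 2665.0 mm.
Then N = f²/(c·h) = 16² / (0.006 × 2665.0) = 256 / 15.990 ≈ 16.

f/16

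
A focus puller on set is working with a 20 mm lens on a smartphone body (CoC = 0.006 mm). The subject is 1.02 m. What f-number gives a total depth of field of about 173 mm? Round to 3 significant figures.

Write h = H − f = f²/(N·c). The thin-lens limits are Dn = s·h/(h + (s−f)) and Df = s·h/(h − (s−f)), so DoF = Df − Dn = 2·s·(s−f)·h / (h² − (s−f)²).
That is a quadratic in h: DoF·h² − 2·s·(s−f)·h − DoF·(s−f)² = 0 ⇒ h = (s−f)·(s + √(s² + DoF²)) / DoF = 1000 × (1020 + √(1020² + 173²)) / 173 = 1000 × (1020 + 1034.57) / 173 ≈ 11876 mm.
Then N = f²/(c·h) = 20² / (0.006 × 11876) = 400 / 71.257 ≈ 5.61.

f/5.61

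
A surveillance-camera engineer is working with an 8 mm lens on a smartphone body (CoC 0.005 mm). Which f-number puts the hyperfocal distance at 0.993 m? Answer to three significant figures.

Rearrange H = f²/(N·c) + f for N: N = f² / ((H − f)·c).
N = 8² / ((993 − 8) × 0.005) = 64 / 4.925 ≈ 13.

f/13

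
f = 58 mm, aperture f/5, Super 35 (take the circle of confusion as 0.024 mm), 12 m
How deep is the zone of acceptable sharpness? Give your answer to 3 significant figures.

Hyperfocal distance H = f²/(N·c) + f = 58²/(5 × 0.024) + 58 = 3364/0.12 + 58 ≈ 28091.3 mm ≈ 28.09 m.
Near limit Dn = s·(H − f)/(H + s − 2f) = 12000 × (28091.3 − 58) / (28091.3 + 12000 − 2 × 58) = 12000 × 28033.3 / 39975.3 ≈ 8415 mm.
Far limit Df = s·(H − f)/(H − s) = 12000 × (28091.3 − 58) / (28091.3 − 12000) = 12000 × 28033.3 / 16091.3 ≈ 20906 mm.
Depth of field = Df − Dn = 20906 − 8415 ≈ 12491 mm ≈ 12.5 m.

12.5 m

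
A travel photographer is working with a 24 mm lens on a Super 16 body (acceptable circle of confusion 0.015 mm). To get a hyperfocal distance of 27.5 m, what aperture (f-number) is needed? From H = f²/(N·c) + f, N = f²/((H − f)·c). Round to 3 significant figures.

Rearrange H = f²/(N·c) + f for N: N = f² / ((H − f)·c).
N = 24² / ((27500 − 24) × 0.015) = 576 / 412.1 ≈ 1.40.

f/1.40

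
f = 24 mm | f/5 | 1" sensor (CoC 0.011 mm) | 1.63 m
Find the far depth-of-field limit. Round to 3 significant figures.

Hyperfocal distance H = f²/(N·c) + f = 24²/(5 × 0.011) + 24 = 576/0.055 + 24 ≈ 10496.7 mm ≈ 10.50 m.
Far limit Df = s·(H − f)/(H − s) = 1630 × (10496.7 − 24) / (10496.7 − 1630) = 1630 × 10472.7 / 8866.7 ≈ 1925.2 mm ≈ 1.93 m.

1.93 m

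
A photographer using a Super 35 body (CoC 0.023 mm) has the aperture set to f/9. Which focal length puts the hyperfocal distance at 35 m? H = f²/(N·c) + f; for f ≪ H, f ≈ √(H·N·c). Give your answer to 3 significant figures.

85.0 mm

From H = f²/(N·c) + f, with f ≪ H: f ≈ √(H·N·c) = √(35000 × 9 × 0.023) = √7245.0 ≈ 85.12 mm.
Exact: f² + N·c·f − N·c·H = 0 ⇒ f = (−N·c + √((N·c)² + 4·N·c·H))/2 = (−0.207 + √28980)/2 ≈ 85.014 mm ≈ 85.0 mm.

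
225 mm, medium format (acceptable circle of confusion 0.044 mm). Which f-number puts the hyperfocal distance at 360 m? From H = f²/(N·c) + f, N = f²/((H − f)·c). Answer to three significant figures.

f/3.20

Rearrange H = f²/(N·c) + f for N: N = f² / ((H − f)·c).
N = 225² / ((360000 − 225) × 0.044) = 50625 / 15830 ≈ 3.20.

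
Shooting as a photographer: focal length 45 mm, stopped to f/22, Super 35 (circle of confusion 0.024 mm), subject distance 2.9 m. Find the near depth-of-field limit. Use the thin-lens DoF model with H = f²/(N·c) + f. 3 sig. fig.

Hyperfocal distance H = f²/(N·c) + f = 45²/(22 × 0.024) + 45 = 2025/0.528 + 45 ≈ 3880.2 mm ≈ 3.880 m.
Near limit Dn = s·(H − f)/(H + s − 2f) = 2900 × (3880.2 − 45) / (3880.2 + 2900 − 2 × 45) = 2900 × 3835.2 / 6690.2 ≈ 1662.4 mm ≈ 1.66 m.

1.66 m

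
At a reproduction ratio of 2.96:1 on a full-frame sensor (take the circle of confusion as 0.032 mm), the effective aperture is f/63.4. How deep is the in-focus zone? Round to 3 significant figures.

At magnification m, DoF ≈ 2·N_eff·c/m² = 2 × 63.4 × 0.032 / 2.96² = 4.058 / 8.762 ≈ 0.463 mm.

0.463 mm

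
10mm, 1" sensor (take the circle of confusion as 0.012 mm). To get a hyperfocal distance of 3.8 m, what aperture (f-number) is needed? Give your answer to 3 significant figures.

Rearrange H = f²/(N·c) + f for N: N = f² / ((H − f)·c).
N = 10² / ((3800 − 10) × 0.012) = 100 / 45.48 ≈ 2.20.

f/2.20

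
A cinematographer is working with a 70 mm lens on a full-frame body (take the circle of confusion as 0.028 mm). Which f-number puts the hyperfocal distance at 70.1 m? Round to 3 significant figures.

Rearrange H = f²/(N·c) + f for N: N = f² / ((H − f)·c).
N = 70² / ((70100 − 70) × 0.028) = 4900 / 1961 ≈ 2.50.

f/2.50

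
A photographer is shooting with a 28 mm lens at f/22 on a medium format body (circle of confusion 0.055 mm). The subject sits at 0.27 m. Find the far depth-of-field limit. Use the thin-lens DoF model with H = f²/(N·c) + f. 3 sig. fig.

Hyperfocal distance H = f²/(N·c) + f = 28²/(22 × 0.055) + 28 = 784/1.21 + 28 ≈ 675.9 mm ≈ 0.676 m.
Far limit Df = s·(H − f)/(H − s) = 270 × (675.9 − 28) / (675.9 − 270) = 270 × 647.9 / 405.9 ≈ 430.96 mm.

431 mm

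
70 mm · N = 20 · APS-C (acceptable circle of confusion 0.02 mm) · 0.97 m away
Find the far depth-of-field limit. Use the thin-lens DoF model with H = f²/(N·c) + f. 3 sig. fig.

1.05 m

Hyperfocal distance H = f²/(N·c) + f = 70²/(20 × 0.02) + 70 = 4900/0.4 + 70 ≈ 12320.0 mm ≈ 12.32 m.
Far limit Df = s·(H − f)/(H − s) = 970 × (12320.0 − 70) / (12320.0 − 970) = 970 × 12250.0 / 11350.0 ≈ 1046.9 mm ≈ 1.05 m.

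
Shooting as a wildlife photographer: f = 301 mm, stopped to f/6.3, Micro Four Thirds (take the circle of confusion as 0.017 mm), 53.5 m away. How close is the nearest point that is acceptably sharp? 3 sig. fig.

50.3 m

Hyperfocal distance H = f²/(N·c) + f = 301²/(6.3 × 0.017) + 301 = 90601/0.1071 + 301 ≈ 846248.7 mm ≈ 846.2 m.
Near limit Dn = s·(H − f)/(H + s − 2f) = 53500 × (846248.7 − 301) / (846248.7 + 53500 − 2 × 301) = 53500 × 845947.7 / 899146.7 ≈ 50335 mm ≈ 50.3 m.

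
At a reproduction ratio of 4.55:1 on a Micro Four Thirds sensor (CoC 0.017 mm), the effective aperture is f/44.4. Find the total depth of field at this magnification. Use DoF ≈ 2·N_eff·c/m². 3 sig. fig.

At magnification m, DoF ≈ 2·N_eff·c/m² = 2 × 44.4 × 0.017 / 4.55² = 1.51 / 20.7 ≈ 0.0729 mm.

0.0729 mm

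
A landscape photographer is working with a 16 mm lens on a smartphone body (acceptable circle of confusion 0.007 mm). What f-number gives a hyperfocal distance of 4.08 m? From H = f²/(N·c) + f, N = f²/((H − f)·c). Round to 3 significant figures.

f/9

Rearrange H = f²/(N·c) + f for N: N = f² / ((H − f)·c).
N = 16² / ((4080 − 16) × 0.007) = 256 / 28.45 ≈ 9.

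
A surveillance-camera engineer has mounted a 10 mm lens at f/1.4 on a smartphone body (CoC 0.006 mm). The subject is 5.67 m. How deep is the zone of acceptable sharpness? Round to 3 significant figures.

6.97 m

Hyperfocal distance H = f²/(N·c) + f = 10²/(1.4 × 0.006) + 10 = 100/0.0084 + 10 ≈ 11914.8 mm ≈ 11.91 m.
Near limit Dn = s·(H − f)/(H + s − 2f) = 5670 × (11914.8 − 10) / (11914.8 + 5670 − 2 × 10) = 5670 × 11904.8 / 17564.8 ≈ 3842.9 mm.
Far limit Df = s·(H − f)/(H − s) = 5670 × (11914.8 − 10) / (11914.8 − 5670) = 5670 × 11904.8 / 6244.8 ≈ 10809.1 mm.
Depth of field = Df − Dn = 10809.1 − 3842.9 ≈ 6966.2 mm ≈ 6.97 m.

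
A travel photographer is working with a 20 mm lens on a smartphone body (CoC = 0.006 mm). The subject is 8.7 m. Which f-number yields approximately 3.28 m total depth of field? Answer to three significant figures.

Write h = H − f = f²/(N·c). The thin-lens limits are Dn = s·h/(h + (s−f)) and Df = s·h/(h − (s−f)), so DoF = Df − Dn = 2·s·(s−f)·h / (h² − (s−f)²).
That is a quadratic in h: DoF·h² − 2·s·(s−f)·h − DoF·(s−f)² = 0 ⇒ h = (s−f)·(s + √(s² + DoF²)) / DoF = 8680 × (8700 + √(8700² + 3280²)) / 3280 = 8680 × (8700 + 9297.76) / 3280 ≈ 47628 mm.
Then N = f²/(c·h) = 20² / (0.006 × 47628) = 400 / 285.77 ≈ 1.40.

f/1.40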